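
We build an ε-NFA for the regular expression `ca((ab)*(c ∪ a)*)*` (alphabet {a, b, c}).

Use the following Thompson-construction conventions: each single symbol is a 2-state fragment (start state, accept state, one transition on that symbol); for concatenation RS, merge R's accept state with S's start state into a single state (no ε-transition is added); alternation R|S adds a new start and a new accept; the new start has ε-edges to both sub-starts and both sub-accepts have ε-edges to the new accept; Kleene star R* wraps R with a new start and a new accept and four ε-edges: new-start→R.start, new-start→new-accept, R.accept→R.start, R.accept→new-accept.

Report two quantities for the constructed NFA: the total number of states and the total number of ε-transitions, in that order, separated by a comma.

Recursing over subexpressions:
Each of the 6 symbol leaves contributes 2 states and 0 ε-transitions.
  ab : 3 states, 0 ε-transitions
  (ab)* : 5 states, 4 ε-transitions
  c ∪ a : 6 states, 4 ε-transitions
  (c ∪ a)* : 8 states, 8 ε-transitions
  (ab)*(c ∪ a)* : 12 states, 12 ε-transitions
  ((ab)*(c ∪ a)*)* : 14 states, 16 ε-transitions
  ca((ab)*(c ∪ a)*)* : 16 states, 16 ε-transitions

16, 16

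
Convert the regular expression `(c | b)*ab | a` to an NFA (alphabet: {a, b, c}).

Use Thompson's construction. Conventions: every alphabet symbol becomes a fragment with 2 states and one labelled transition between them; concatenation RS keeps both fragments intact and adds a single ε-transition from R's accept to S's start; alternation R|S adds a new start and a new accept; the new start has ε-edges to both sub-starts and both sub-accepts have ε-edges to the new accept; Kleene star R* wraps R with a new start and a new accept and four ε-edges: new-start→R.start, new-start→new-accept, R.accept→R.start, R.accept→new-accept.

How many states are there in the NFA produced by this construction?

Recursing over subexpressions:
Each of the 5 symbol leaves contributes a 2-state fragment.
  c | b → 6 states
  (c | b)* → 8 states
  (c | b)*ab → 12 states
  (c | b)*ab | a → 16 states

16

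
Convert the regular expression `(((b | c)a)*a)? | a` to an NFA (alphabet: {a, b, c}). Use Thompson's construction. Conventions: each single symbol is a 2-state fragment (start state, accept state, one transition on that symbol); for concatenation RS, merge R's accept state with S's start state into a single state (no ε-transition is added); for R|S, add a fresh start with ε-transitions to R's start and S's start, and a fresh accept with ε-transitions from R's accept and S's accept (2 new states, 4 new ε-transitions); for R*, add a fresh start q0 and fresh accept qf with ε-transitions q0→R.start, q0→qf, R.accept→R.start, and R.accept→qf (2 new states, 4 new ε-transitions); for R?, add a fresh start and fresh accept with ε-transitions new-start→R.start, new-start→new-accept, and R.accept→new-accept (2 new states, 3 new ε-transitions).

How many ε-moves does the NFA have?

15

Per subexpression:
Each of the 5 symbol leaves contributes 0 ε-transitions.
  b | c → 4 ε-transitions
  (b | c)a → 4 ε-transitions
  ((b | c)a)* → 8 ε-transitions
  ((b | c)a)*a → 8 ε-transitions
  (((b | c)a)*a)? → 11 ε-transitions
  (((b | c)a)*a)? | a → 15 ε-transitions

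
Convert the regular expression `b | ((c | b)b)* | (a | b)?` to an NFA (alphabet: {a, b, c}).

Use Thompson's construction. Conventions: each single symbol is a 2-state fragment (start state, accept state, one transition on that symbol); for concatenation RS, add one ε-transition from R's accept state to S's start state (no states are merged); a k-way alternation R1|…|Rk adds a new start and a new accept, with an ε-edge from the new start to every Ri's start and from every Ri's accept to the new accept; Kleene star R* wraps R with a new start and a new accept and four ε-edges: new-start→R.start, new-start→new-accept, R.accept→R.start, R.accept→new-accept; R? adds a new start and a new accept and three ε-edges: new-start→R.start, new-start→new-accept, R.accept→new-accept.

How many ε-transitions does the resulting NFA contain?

22

Recursing over subexpressions:
Each of the 6 symbol leaves contributes 0 ε-transitions.
  c | b = 4 ε-transitions
  (c | b)b = 5 ε-transitions
  ((c | b)b)* = 9 ε-transitions
  a | b = 4 ε-transitions
  (a | b)? = 7 ε-transitions
  b | ((c | b)b)* | (a | b)? = 22 ε-transitions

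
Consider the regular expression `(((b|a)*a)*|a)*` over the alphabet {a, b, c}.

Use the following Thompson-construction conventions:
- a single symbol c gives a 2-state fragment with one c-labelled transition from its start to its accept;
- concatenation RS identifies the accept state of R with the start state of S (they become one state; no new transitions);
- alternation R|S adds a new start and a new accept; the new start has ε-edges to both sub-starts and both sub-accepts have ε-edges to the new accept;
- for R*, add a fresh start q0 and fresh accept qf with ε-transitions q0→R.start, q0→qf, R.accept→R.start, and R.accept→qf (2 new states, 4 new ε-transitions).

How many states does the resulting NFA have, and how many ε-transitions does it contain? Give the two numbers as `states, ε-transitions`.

Recursing over subexpressions:
Each of the 4 symbol leaves contributes 2 states and 0 ε-transitions.
  b|a : 6 states, 4 ε-transitions
  (b|a)* : 8 states, 8 ε-transitions
  (b|a)*a : 9 states, 8 ε-transitions
  ((b|a)*a)* : 11 states, 12 ε-transitions
  ((b|a)*a)*|a : 15 states, 16 ε-transitions
  (((b|a)*a)*|a)* : 17 states, 20 ε-transitions

17, 20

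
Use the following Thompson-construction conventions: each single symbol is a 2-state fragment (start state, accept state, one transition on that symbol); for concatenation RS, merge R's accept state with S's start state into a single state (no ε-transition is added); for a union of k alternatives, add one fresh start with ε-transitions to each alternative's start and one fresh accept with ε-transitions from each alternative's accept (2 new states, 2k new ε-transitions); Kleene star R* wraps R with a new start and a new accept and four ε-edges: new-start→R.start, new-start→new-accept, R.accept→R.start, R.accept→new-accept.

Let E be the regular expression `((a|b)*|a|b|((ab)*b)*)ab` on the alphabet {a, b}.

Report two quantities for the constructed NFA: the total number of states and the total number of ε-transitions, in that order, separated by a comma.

By structural recursion:
Each of the 9 symbol leaves contributes 2 states and 0 ε-transitions.
  a|b — 6 states, 4 ε-transitions
  (a|b)* — 8 states, 8 ε-transitions
  ab — 3 states, 0 ε-transitions
  (ab)* — 5 states, 4 ε-transitions
  (ab)*b — 6 states, 4 ε-transitions
  ((ab)*b)* — 8 states, 8 ε-transitions
  (a|b)*|a|b|((ab)*b)* — 22 states, 24 ε-transitions
  ((a|b)*|a|b|((ab)*b)*)ab — 24 states, 24 ε-transitions

24, 24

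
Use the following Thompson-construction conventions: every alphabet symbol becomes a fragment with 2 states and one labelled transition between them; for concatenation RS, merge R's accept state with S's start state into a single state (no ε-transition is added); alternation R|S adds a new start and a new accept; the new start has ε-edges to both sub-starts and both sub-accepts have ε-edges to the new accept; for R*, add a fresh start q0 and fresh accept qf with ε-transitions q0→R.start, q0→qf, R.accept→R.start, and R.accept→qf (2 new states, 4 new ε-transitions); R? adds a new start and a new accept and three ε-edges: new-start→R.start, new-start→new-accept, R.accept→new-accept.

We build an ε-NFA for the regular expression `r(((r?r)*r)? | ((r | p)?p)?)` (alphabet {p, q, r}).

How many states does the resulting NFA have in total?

24

Recursing over subexpressions:
Each of the 7 symbol leaves contributes a 2-state fragment.
  r? — 4 states
  r?r — 5 states
  (r?r)* — 7 states
  (r?r)*r — 8 states
  ((r?r)*r)? — 10 states
  r | p — 6 states
  (r | p)? — 8 states
  (r | p)?p — 9 states
  ((r | p)?p)? — 11 states
  ((r?r)*r)? | ((r | p)?p)? — 23 states
  r(((r?r)*r)? | ((r | p)?p)?) — 24 states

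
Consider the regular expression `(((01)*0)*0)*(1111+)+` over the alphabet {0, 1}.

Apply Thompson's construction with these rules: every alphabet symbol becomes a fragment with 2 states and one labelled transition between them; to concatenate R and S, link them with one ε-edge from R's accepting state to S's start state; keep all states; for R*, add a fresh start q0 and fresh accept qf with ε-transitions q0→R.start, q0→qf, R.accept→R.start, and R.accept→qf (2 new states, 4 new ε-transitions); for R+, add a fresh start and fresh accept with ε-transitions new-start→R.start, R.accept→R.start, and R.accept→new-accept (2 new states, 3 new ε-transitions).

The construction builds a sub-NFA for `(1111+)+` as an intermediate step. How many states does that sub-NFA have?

12

Fragment for `(1111+)+`:
Each of the 4 symbol leaves contributes a 2-state fragment.
  1+ — 4 states
  1111+ — 10 states
  (1111+)+ — 12 states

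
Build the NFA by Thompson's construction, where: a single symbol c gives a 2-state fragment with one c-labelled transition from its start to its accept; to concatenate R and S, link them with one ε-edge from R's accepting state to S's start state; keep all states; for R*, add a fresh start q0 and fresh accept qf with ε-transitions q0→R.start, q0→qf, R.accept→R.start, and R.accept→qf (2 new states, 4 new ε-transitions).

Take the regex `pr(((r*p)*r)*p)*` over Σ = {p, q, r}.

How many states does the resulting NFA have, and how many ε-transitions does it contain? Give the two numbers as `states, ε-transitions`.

20, 21

Recursing over subexpressions:
Each of the 6 symbol leaves contributes 2 states and 0 ε-transitions.
  r* → 4 states, 4 ε-transitions
  r*p → 6 states, 5 ε-transitions
  (r*p)* → 8 states, 9 ε-transitions
  (r*p)*r → 10 states, 10 ε-transitions
  ((r*p)*r)* → 12 states, 14 ε-transitions
  ((r*p)*r)*p → 14 states, 15 ε-transitions
  (((r*p)*r)*p)* → 16 states, 19 ε-transitions
  pr(((r*p)*r)*p)* → 20 states, 21 ε-transitions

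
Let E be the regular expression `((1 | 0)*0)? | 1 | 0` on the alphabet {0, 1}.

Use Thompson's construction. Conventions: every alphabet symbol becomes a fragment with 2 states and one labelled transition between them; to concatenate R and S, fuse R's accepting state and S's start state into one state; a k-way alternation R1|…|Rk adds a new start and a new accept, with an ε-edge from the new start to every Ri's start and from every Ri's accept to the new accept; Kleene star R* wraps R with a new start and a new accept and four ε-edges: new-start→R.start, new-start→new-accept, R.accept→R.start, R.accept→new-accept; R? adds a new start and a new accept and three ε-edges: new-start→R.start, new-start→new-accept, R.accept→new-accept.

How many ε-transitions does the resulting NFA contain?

Recursing over subexpressions:
Each of the 5 symbol leaves contributes 0 ε-transitions.
  1 | 0 : 4 ε-transitions
  (1 | 0)* : 8 ε-transitions
  (1 | 0)*0 : 8 ε-transitions
  ((1 | 0)*0)? : 11 ε-transitions
  ((1 | 0)*0)? | 1 | 0 : 17 ε-transitions

17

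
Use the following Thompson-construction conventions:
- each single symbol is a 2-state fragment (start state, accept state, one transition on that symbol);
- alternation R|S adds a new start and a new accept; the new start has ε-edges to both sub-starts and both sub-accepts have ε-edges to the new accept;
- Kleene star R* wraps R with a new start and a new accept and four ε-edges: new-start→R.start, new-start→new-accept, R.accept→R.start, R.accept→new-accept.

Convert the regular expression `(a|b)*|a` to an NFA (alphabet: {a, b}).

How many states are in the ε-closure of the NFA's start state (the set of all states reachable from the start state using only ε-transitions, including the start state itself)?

8

Work bottom-up. For each fragment F, track |ε-closure(F.start)| and whether F's accept lies in that closure (i.e. whether F accepts ε). A single-symbol fragment has closure size 1 and does not accept ε.
  a|b → |ε-closure| = 1 + 1 + 1 = 3 (the new accept is not ε-reachable since no branch accepts ε)
  (a|b)* → new start has ε-edges to the inner start and to the new accept, so |ε-closure| = 2 + 3 = 5
  (a|b)*|a → |ε-closure| = 1 (new start) + (5 + 1) + 1 (new accept, since some branch ε-reaches its own accept) = 8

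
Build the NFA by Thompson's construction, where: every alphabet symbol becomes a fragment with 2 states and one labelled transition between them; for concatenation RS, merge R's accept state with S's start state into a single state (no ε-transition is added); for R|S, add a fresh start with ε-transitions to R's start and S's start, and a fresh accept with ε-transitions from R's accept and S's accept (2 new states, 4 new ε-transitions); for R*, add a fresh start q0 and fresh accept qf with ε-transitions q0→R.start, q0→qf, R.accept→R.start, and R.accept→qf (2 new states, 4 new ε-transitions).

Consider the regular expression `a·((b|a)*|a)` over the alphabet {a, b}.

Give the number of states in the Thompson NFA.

Bottom-up over the parse tree:
Each of the 4 symbol leaves contributes a 2-state fragment.
  b|a : 6 states
  (b|a)* : 8 states
  (b|a)*|a : 12 states
  a·((b|a)*|a) : 13 states

13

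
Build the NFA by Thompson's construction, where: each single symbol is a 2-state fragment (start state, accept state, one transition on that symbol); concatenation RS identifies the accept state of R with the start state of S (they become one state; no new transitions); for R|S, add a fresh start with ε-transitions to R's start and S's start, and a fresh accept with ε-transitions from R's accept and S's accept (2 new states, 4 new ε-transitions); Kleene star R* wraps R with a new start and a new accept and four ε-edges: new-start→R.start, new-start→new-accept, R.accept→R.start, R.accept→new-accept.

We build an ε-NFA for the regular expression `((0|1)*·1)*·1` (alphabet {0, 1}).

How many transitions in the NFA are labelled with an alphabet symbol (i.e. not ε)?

Recursing over subexpressions:
Each of the 4 symbol leaves contributes exactly 1 symbol transition.
  0|1 : 2 symbol transitions
  (0|1)* : 2 symbol transitions
  (0|1)*·1 : 3 symbol transitions
  ((0|1)*·1)* : 3 symbol transitions
  ((0|1)*·1)*·1 : 4 symbol transitions

4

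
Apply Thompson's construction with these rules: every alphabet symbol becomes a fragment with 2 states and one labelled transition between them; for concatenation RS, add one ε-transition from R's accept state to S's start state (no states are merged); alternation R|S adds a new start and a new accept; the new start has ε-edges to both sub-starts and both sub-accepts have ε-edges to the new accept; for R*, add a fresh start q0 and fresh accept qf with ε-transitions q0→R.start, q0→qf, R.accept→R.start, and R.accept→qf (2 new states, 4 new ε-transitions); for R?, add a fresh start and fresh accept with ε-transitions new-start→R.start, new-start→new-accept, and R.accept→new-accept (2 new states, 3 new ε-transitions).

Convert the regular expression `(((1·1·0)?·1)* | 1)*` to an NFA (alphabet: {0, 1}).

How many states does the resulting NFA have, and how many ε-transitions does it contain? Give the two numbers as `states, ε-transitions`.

18, 18

Building bottom-up:
Each of the 5 symbol leaves contributes 2 states and 0 ε-transitions.
  1·1·0 = 6 states, 2 ε-transitions
  (1·1·0)? = 8 states, 5 ε-transitions
  (1·1·0)?·1 = 10 states, 6 ε-transitions
  ((1·1·0)?·1)* = 12 states, 10 ε-transitions
  ((1·1·0)?·1)* | 1 = 16 states, 14 ε-transitions
  (((1·1·0)?·1)* | 1)* = 18 states, 18 ε-transitions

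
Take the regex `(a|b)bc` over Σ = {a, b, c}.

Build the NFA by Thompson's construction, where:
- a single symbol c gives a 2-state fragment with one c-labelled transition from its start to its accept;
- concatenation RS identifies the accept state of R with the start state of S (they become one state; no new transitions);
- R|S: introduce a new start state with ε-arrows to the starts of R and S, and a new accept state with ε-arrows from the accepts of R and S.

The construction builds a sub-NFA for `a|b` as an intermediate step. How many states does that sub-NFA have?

6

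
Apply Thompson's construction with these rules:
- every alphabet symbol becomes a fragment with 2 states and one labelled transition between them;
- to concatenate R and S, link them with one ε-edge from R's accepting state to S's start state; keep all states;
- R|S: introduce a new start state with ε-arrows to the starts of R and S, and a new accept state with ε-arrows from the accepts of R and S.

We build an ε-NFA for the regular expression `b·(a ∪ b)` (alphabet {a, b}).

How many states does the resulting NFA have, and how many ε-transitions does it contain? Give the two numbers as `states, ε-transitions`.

Building bottom-up:
Each of the 3 symbol leaves contributes 2 states and 0 ε-transitions.
  a ∪ b : 6 states, 4 ε-transitions
  b·(a ∪ b) : 8 states, 5 ε-transitions

8, 5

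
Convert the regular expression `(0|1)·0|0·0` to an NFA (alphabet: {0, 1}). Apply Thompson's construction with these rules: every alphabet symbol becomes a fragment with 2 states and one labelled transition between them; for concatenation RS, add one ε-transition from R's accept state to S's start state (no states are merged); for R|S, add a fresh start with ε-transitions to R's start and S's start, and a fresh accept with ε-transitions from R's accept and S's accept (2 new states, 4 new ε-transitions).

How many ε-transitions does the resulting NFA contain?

Recursing over subexpressions:
Each of the 5 symbol leaves contributes 0 ε-transitions.
  0|1 : 4 ε-transitions
  (0|1)·0 : 5 ε-transitions
  0·0 : 1 ε-transition
  (0|1)·0|0·0 : 10 ε-transitions

10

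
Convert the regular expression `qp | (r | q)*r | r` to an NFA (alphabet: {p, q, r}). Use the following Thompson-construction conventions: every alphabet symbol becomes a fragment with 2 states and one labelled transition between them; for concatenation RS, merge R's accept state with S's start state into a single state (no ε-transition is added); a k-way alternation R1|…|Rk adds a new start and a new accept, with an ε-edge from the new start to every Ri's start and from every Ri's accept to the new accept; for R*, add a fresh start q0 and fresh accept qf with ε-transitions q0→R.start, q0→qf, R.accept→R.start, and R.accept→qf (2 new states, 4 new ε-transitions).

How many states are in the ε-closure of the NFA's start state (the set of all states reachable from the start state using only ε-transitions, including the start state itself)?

Work bottom-up. For each fragment F, track |ε-closure(F.start)| and whether F's accept lies in that closure (i.e. whether F accepts ε). A single-symbol fragment has closure size 1 and does not accept ε.
  qp → |closure| equals the left operand's closure size = 1 (its accept is not ε-reachable, so the closure stops there)
  r | q → new start ε-reaches every alternative's start; none of them accept ε, so the new accept is not reached: |closure| = 1 + 1 + 1 = 3
  (r | q)* → the star's fresh start ε-reaches both the body's start and the fresh accept: |closure| = 2 + 3 = 5
  (r | q)*r → |closure| = 5 + (1−1) = 5 (closure spills across the concat boundary because the left factor accepts ε)
  qp | (r | q)*r | r → new start ε-reaches every alternative's start; none of them accept ε, so the new accept is not reached: |closure| = 1 + 1 + 5 + 1 = 8

8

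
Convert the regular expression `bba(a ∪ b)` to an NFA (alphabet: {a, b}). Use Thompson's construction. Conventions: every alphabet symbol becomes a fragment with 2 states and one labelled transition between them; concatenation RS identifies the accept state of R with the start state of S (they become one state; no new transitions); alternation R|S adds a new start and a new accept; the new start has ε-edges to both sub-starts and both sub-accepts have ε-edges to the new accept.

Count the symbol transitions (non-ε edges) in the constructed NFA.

Recursing over subexpressions:
Each of the 5 symbol leaves contributes exactly 1 symbol transition.
  a ∪ b : 2 symbol transitions
  bba(a ∪ b) : 5 symbol transitions

5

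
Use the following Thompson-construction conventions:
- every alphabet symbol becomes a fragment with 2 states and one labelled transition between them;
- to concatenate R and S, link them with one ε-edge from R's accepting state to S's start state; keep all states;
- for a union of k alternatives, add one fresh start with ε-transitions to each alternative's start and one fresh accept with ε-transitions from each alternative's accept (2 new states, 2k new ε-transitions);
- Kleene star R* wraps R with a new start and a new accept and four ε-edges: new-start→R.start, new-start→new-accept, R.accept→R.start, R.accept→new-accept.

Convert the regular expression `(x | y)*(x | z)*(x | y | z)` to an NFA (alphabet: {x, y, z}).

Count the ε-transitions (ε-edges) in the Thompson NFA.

24

Per subexpression:
Each of the 7 symbol leaves contributes 0 ε-transitions.
  x | y — 4 ε-transitions
  (x | y)* — 8 ε-transitions
  x | z — 4 ε-transitions
  (x | z)* — 8 ε-transitions
  x | y | z — 6 ε-transitions
  (x | y)*(x | z)*(x | y | z) — 24 ε-transitions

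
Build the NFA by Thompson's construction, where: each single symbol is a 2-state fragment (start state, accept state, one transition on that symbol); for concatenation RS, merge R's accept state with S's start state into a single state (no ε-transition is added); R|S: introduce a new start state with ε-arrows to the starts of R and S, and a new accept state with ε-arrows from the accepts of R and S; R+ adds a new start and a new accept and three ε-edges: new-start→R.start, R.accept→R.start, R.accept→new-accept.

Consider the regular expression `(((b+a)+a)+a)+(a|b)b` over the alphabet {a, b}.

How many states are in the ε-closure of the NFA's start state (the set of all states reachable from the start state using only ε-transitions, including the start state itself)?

5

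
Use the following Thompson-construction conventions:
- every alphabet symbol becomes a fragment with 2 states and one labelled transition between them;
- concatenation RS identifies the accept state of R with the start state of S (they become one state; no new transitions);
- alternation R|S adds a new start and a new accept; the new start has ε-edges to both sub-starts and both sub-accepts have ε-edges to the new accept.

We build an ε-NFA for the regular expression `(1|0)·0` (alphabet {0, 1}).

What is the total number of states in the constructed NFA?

7

By structural recursion:
Each of the 3 symbol leaves contributes a 2-state fragment.
  1|0 → 6 states
  (1|0)·0 → 7 states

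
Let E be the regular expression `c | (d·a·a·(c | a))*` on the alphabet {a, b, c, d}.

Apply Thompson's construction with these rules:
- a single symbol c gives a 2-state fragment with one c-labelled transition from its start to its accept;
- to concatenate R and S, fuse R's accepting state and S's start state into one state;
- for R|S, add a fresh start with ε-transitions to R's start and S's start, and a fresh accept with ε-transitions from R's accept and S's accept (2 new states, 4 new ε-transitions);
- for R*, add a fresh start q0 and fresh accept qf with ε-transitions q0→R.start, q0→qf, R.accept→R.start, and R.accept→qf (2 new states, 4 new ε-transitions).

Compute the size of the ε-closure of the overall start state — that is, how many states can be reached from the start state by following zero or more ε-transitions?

Let C(F) = |ε-closure(F.start)| within fragment F, and note whether F accepts ε. Symbol fragments have C = 1 and do not accept ε. Then:
  c | a → new start ε-reaches every alternative's start; none of them accept ε, so the new accept is not reached: |ε-closure| = 1 + 1 + 1 = 3
  d·a·a·(c | a) → |ε-closure| equals the left operand's closure size = 1 (its accept is not ε-reachable, so the closure stops there)
  (d·a·a·(c | a))* → the star's fresh start ε-reaches both the body's start and the fresh accept: |ε-closure| = 2 + 1 = 3
  c | (d·a·a·(c | a))* → new start ε-reaches every alternative's start; at least one alternative accepts ε, so the union's new accept is reached too: |ε-closure| = 1 + 1 + 3 + 1 = 6

6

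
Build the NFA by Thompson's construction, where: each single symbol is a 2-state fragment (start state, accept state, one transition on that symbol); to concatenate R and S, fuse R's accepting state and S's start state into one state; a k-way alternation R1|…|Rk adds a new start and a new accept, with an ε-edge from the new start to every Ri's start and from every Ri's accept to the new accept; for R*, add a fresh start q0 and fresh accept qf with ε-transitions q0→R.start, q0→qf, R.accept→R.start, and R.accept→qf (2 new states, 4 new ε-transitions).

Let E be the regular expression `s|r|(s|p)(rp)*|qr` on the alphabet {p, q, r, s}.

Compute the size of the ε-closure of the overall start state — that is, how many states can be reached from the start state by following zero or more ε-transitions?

7

Work bottom-up. For each fragment F, track |ε-closure(F.start)| and whether F's accept lies in that closure (i.e. whether F accepts ε). A single-symbol fragment has closure size 1 and does not accept ε.
  s|p : |ε-closure| = 1 + 1 + 1 = 3 (the new accept is not ε-reachable since no branch accepts ε)
  rp : same as the first factor's closure: |ε-closure| = 1
  (rp)* : new start has ε-edges to the inner start and to the new accept, so |ε-closure| = 2 + 1 = 3
  (s|p)(rp)* : same as the first factor's closure: |ε-closure| = 3
  qr : |ε-closure| equals the left operand's closure size = 1 (its accept is not ε-reachable, so the closure stops there)
  s|r|(s|p)(rp)*|qr : new start ε-reaches every alternative's start; none of them accept ε, so the new accept is not reached: |ε-closure| = 1 + 1 + 1 + 3 + 1 = 7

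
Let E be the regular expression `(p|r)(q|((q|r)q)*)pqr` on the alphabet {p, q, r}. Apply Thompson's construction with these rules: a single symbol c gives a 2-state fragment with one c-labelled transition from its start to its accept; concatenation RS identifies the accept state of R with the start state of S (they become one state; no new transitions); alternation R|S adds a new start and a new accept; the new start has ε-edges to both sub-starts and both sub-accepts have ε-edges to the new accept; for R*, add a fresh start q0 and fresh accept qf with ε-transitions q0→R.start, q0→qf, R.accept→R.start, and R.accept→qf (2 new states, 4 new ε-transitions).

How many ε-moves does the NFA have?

Recursing over subexpressions:
Each of the 9 symbol leaves contributes 0 ε-transitions.
  p|r — 4 ε-transitions
  q|r — 4 ε-transitions
  (q|r)q — 4 ε-transitions
  ((q|r)q)* — 8 ε-transitions
  q|((q|r)q)* — 12 ε-transitions
  (p|r)(q|((q|r)q)*)pqr — 16 ε-transitions

16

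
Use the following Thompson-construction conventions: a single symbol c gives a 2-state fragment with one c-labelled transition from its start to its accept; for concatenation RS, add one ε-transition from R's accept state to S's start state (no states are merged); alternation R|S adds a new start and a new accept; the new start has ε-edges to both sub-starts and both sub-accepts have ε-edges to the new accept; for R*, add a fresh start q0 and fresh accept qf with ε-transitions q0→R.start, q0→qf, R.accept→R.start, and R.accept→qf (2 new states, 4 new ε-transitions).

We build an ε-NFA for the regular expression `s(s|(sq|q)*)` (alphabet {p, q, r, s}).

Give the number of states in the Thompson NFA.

16

By structural recursion:
Each of the 5 symbol leaves contributes a 2-state fragment.
  sq → 4 states
  sq|q → 8 states
  (sq|q)* → 10 states
  s|(sq|q)* → 14 states
  s(s|(sq|q)*) → 16 states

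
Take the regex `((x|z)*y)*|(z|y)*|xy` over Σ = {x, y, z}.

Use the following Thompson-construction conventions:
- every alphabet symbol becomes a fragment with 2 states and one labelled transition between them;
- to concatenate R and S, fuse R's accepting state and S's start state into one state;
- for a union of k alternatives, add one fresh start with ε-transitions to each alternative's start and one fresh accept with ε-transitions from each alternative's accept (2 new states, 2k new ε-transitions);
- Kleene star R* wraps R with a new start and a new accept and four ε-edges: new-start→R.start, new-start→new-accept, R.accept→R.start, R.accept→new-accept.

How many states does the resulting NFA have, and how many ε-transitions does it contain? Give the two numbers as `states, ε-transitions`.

Per subexpression:
Each of the 7 symbol leaves contributes 2 states and 0 ε-transitions.
  x|z — 6 states, 4 ε-transitions
  (x|z)* — 8 states, 8 ε-transitions
  (x|z)*y — 9 states, 8 ε-transitions
  ((x|z)*y)* — 11 states, 12 ε-transitions
  z|y — 6 states, 4 ε-transitions
  (z|y)* — 8 states, 8 ε-transitions
  xy — 3 states, 0 ε-transitions
  ((x|z)*y)*|(z|y)*|xy — 24 states, 26 ε-transitions

24, 26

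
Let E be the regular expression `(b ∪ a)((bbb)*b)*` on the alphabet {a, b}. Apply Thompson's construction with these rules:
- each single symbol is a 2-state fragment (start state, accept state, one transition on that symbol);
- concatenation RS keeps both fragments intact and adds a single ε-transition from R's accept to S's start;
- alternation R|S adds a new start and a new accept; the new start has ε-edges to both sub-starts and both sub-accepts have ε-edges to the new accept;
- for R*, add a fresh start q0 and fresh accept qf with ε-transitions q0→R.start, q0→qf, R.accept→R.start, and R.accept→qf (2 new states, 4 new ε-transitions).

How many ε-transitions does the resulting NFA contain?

Bottom-up over the parse tree:
Each of the 6 symbol leaves contributes 0 ε-transitions.
  b ∪ a → 4 ε-transitions
  bbb → 2 ε-transitions
  (bbb)* → 6 ε-transitions
  (bbb)*b → 7 ε-transitions
  ((bbb)*b)* → 11 ε-transitions
  (b ∪ a)((bbb)*b)* → 16 ε-transitions

16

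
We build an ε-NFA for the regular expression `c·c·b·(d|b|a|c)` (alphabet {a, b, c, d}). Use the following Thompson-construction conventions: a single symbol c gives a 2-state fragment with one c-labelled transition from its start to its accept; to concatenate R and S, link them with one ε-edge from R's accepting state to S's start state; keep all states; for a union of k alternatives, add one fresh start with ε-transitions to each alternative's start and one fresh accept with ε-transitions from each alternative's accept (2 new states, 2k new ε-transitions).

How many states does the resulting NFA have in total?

16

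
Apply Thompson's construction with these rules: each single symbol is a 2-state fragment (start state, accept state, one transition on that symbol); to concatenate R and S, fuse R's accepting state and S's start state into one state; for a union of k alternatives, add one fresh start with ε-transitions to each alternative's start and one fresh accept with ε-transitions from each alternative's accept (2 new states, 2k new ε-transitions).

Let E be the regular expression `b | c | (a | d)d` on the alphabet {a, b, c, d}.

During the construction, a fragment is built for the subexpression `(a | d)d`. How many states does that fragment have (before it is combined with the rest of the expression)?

Fragment for `(a | d)d`:
Each of the 3 symbol leaves contributes a 2-state fragment.
  a | d — 6 states
  (a | d)d — 7 states

7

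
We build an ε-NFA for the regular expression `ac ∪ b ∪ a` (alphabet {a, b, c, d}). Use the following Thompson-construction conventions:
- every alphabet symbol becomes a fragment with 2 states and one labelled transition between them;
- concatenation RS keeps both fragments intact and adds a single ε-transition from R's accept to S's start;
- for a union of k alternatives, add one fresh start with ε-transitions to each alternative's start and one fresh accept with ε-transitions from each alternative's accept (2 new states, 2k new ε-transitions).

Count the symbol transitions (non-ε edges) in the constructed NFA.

4

Per subexpression:
Each of the 4 symbol leaves contributes exactly 1 symbol transition.
  ac → 2 symbol transitions
  ac ∪ b ∪ a → 4 symbol transitions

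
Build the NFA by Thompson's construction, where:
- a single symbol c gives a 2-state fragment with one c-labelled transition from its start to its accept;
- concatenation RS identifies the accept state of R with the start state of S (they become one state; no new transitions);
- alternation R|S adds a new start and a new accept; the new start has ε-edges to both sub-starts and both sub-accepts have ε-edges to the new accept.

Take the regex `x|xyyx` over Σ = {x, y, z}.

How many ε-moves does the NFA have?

4

Bottom-up over the parse tree:
Each of the 5 symbol leaves contributes 0 ε-transitions.
  xyyx — 0 ε-transitions
  x|xyyx — 4 ε-transitions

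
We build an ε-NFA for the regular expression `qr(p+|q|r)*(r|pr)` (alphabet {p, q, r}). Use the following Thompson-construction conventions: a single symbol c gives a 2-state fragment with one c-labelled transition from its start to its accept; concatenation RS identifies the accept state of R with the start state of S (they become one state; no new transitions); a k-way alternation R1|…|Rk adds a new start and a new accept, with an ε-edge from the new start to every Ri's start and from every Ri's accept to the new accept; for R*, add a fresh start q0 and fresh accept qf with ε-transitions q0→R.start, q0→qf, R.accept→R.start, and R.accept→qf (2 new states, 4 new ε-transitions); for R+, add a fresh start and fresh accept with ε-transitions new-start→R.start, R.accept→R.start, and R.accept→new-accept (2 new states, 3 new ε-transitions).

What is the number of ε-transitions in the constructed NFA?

Bottom-up over the parse tree:
Each of the 8 symbol leaves contributes 0 ε-transitions.
  p+ — 3 ε-transitions
  p+|q|r — 9 ε-transitions
  (p+|q|r)* — 13 ε-transitions
  pr — 0 ε-transitions
  r|pr — 4 ε-transitions
  qr(p+|q|r)*(r|pr) — 17 ε-transitions

17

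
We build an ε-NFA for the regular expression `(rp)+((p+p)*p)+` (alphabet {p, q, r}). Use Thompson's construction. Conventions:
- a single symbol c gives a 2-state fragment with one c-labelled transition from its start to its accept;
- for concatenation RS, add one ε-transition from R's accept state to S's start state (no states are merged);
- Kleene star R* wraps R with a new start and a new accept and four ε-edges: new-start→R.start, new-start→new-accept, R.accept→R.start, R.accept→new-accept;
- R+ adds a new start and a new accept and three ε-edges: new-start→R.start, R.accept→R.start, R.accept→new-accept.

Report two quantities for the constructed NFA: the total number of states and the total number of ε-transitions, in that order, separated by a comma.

18, 17

Per subexpression:
Each of the 5 symbol leaves contributes 2 states and 0 ε-transitions.
  rp → 4 states, 1 ε-transition
  (rp)+ → 6 states, 4 ε-transitions
  p+ → 4 states, 3 ε-transitions
  p+p → 6 states, 4 ε-transitions
  (p+p)* → 8 states, 8 ε-transitions
  (p+p)*p → 10 states, 9 ε-transitions
  ((p+p)*p)+ → 12 states, 12 ε-transitions
  (rp)+((p+p)*p)+ → 18 states, 17 ε-transitions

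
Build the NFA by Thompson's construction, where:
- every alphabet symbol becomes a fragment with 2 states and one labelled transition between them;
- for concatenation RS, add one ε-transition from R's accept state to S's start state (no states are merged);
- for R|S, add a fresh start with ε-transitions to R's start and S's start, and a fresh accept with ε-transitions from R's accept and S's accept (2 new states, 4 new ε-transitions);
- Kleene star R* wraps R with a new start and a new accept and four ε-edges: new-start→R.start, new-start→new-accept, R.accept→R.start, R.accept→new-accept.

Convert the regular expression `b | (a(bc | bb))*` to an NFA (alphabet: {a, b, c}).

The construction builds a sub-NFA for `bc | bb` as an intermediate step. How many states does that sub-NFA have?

10

Fragment for `bc | bb`:
Each of the 4 symbol leaves contributes a 2-state fragment.
  bc = 4 states
  bb = 4 states
  bc | bb = 10 states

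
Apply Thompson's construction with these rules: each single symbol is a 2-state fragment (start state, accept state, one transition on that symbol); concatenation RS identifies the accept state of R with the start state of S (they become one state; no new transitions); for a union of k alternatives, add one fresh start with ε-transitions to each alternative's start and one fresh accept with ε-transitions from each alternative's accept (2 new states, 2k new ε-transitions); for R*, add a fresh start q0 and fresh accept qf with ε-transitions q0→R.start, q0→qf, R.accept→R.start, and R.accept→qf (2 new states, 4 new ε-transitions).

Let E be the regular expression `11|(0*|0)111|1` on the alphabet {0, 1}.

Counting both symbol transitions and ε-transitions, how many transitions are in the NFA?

22

Bottom-up over the parse tree:
Each of the 8 symbol leaves contributes 1 transition (1 symbol, 0 ε).
  11 → 2 transitions (2 symbol, 0 ε)
  0* → 5 transitions (1 symbol, 4 ε)
  0*|0 → 10 transitions (2 symbol, 8 ε)
  (0*|0)111 → 13 transitions (5 symbol, 8 ε)
  11|(0*|0)111|1 → 22 transitions (8 symbol, 14 ε)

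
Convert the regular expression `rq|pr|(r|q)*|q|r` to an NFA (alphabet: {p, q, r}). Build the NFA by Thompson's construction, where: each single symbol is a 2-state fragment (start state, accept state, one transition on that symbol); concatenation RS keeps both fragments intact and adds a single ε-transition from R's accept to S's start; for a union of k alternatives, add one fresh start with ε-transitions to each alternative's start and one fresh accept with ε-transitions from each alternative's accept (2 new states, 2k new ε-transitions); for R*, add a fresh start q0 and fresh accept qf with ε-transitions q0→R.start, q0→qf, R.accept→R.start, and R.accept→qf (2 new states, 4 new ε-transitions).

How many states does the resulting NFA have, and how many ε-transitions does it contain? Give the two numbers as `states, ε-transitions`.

22, 20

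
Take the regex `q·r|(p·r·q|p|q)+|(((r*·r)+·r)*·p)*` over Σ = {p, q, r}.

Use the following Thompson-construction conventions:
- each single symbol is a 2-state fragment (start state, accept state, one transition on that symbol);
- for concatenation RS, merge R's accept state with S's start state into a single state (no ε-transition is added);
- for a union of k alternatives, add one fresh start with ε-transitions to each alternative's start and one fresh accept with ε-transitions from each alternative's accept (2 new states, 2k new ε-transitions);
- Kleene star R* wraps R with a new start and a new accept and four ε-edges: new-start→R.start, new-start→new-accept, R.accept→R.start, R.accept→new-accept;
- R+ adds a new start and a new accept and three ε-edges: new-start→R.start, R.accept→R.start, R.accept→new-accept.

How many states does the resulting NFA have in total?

By structural recursion:
Each of the 11 symbol leaves contributes a 2-state fragment.
  q·r = 3 states
  p·r·q = 4 states
  p·r·q|p|q = 10 states
  (p·r·q|p|q)+ = 12 states
  r* = 4 states
  r*·r = 5 states
  (r*·r)+ = 7 states
  (r*·r)+·r = 8 states
  ((r*·r)+·r)* = 10 states
  ((r*·r)+·r)*·p = 11 states
  (((r*·r)+·r)*·p)* = 13 states
  q·r|(p·r·q|p|q)+|(((r*·r)+·r)*·p)* = 30 states

30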